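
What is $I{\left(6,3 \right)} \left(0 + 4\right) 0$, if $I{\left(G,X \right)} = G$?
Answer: $0$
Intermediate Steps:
$I{\left(6,3 \right)} \left(0 + 4\right) 0 = 6 \left(0 + 4\right) 0 = 6 \cdot 4 \cdot 0 = 24 \cdot 0 = 0$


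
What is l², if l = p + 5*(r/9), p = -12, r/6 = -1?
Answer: 2116/9 ≈ 235.11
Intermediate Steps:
r = -6 (r = 6*(-1) = -6)
l = -46/3 (l = -12 + 5*(-6/9) = -12 + 5*(-6*⅑) = -12 + 5*(-⅔) = -12 - 10/3 = -46/3 ≈ -15.333)
l² = (-46/3)² = 2116/9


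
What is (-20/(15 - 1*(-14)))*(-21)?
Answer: 420/29 ≈ 14.483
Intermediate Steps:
(-20/(15 - 1*(-14)))*(-21) = (-20/(15 + 14))*(-21) = (-20/29)*(-21) = ((1/29)*(-20))*(-21) = -20/29*(-21) = 420/29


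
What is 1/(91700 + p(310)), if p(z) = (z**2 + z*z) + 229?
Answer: 1/284129 ≈ 3.5195e-6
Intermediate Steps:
p(z) = 229 + 2*z**2 (p(z) = (z**2 + z**2) + 229 = 2*z**2 + 229 = 229 + 2*z**2)
1/(91700 + p(310)) = 1/(91700 + (229 + 2*310**2)) = 1/(91700 + (229 + 2*96100)) = 1/(91700 + (229 + 192200)) = 1/(91700 + 192429) = 1/284129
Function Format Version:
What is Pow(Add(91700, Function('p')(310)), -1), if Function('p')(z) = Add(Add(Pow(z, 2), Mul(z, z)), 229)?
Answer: Rational(1, 284129) ≈ 3.5195e-6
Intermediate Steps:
Function('p')(z) = Add(229, Mul(2, Pow(z, 2))) (Function('p')(z) = Add(Add(Pow(z, 2), Pow(z, 2)), 229) = Add(Mul(2, Pow(z, 2)), 229) = Add(229, Mul(2, Pow(z, 2))))
Pow(Add(91700, Function('p')(310)), -1) = Pow(Add(91700, Add(229, Mul(2, Pow(310, 2)))), -1) = Pow(Add(91700, Add(229, Mul(2, 96100))), -1) = Pow(Add(91700, Add(229, 192200)), -1) = Pow(Add(91700, 192429), -1) = Pow(284129, -1) = Rational(1, 284129)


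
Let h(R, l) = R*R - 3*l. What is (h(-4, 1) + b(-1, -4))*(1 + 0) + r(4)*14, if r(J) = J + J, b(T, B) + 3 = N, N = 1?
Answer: 123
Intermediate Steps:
h(R, l) = R**2 - 3*l
b(T, B) = -2 (b(T, B) = -3 + 1 = -2)
r(J) = 2*J
(h(-4, 1) + b(-1, -4))*(1 + 0) + r(4)*14 = (((-4)**2 - 3*1) - 2)*(1 + 0) + (2*4)*14 = ((16 - 3) - 2)*1 + 8*14 = (13 - 2)*1 + 112 = 11*1 + 112 = 11 + 112 = 123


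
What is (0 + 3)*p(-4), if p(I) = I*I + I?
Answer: 36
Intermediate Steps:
p(I) = I + I² (p(I) = I² + I = I + I²)
(0 + 3)*p(-4) = (0 + 3)*(-4*(1 - 4)) = 3*(-4*(-3)) = 3*12 = 36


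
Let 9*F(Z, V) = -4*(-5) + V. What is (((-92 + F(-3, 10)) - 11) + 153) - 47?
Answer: 19/3 ≈ 6.3333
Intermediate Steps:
F(Z, V) = 20/9 + V/9 (F(Z, V) = (-4*(-5) + V)/9 = (20 + V)/9 = 20/9 + V/9)
(((-92 + F(-3, 10)) - 11) + 153) - 47 = (((-92 + (20/9 + (⅑)*10)) - 11) + 153) - 47 = (((-92 + (20/9 + 10/9)) - 11) + 153) - 47 = (((-92 + 10/3) - 11) + 153) - 47 = ((-266/3 - 11) + 153) - 47 = (-299/3 + 153) - 47 = 160/3 - 47 = 19/3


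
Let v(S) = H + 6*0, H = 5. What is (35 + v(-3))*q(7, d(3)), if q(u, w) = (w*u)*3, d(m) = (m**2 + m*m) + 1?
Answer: 15960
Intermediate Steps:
v(S) = 5 (v(S) = 5 + 6*0 = 5 + 0 = 5)
d(m) = 1 + 2*m**2 (d(m) = (m**2 + m**2) + 1 = 2*m**2 + 1 = 1 + 2*m**2)
q(u, w) = 3*u*w (q(u, w) = (u*w)*3 = 3*u*w)
(35 + v(-3))*q(7, d(3)) = (35 + 5)*(3*7*(1 + 2*3**2)) = 40*(3*7*(1 + 2*9)) = 40*(3*7*(1 + 18)) = 40*(3*7*19) = 40*399 = 15960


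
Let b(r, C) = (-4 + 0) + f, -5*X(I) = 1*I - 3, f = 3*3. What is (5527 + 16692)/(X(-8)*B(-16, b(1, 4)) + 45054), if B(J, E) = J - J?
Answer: 22219/45054 ≈ 0.49316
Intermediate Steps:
f = 9
X(I) = ⅗ - I/5 (X(I) = -(1*I - 3)/5 = -(I - 3)/5 = -(-3 + I)/5 = ⅗ - I/5)
b(r, C) = 5 (b(r, C) = (-4 + 0) + 9 = -4 + 9 = 5)
B(J, E) = 0
(5527 + 16692)/(X(-8)*B(-16, b(1, 4)) + 45054) = (5527 + 16692)/((⅗ - ⅕*(-8))*0 + 45054) = 22219/((⅗ + 8/5)*0 + 45054) = 22219/((11/5)*0 + 45054) = 22219/(0 + 45054) = 22219/45054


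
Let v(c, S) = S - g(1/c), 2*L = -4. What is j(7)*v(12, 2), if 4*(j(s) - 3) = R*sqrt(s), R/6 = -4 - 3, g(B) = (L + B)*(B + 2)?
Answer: 863/48 - 6041*sqrt(7)/96 ≈ -148.51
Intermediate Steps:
L = -2 (L = (1/2)*(-4) = -2)
g(B) = (-2 + B)*(2 + B) (g(B) = (-2 + B)*(B + 2) = (-2 + B)*(2 + B))
R = -42 (R = 6*(-4 - 3) = 6*(-7) = -42)
v(c, S) = 4 + S - 1/c**2 (v(c, S) = S - (-4 + (1/c)**2) = S - (-4 + c**(-2)) = S + (4 - 1/c**2) = 4 + S - 1/c**2)
j(s) = 3 - 21*sqrt(s)/2 (j(s) = 3 + (-42*sqrt(s))/4 = 3 - 21*sqrt(s)/2)
j(7)*v(12, 2) = (3 - 21*sqrt(7)/2)*(4 + 2 - 1/12**2) = (3 - 21*sqrt(7)/2)*(4 + 2 - 1*1/144) = (3 - 21*sqrt(7)/2)*(4 + 2 - 1/144) = (3 - 21*sqrt(7)/2)*(863/144) = 863/48 - 6041*sqrt(7)/96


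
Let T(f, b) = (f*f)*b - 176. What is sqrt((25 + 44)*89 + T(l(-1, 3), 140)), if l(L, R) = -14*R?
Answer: 5*sqrt(10117) ≈ 502.92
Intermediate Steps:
T(f, b) = -176 + b*f**2 (T(f, b) = f**2*b - 176 = b*f**2 - 176 = -176 + b*f**2)
sqrt((25 + 44)*89 + T(l(-1, 3), 140)) = sqrt((25 + 44)*89 + (-176 + 140*(-14*3)**2)) = sqrt(69*89 + (-176 + 140*(-42)**2)) = sqrt(6141 + (-176 + 140*1764)) = sqrt(6141 + (-176 + 246960)) = sqrt(6141 + 246784) = sqrt(252925) = 5*sqrt(10117)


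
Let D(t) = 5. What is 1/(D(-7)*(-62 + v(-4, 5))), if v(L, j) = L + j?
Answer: -1/305 ≈ -0.0032787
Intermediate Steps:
1/(D(-7)*(-62 + v(-4, 5))) = 1/(5*(-62 + (-4 + 5))) = 1/(5*(-62 + 1)) = 1/(5*(-61)) = 1/(-305) = -1/305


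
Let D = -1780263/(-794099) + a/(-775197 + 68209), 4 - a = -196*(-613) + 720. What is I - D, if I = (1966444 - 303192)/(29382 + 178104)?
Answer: 81589914517089743/14560808922812079 ≈ 5.6034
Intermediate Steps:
a = -120864 (a = 4 - (-196*(-613) + 720) = 4 - (120148 + 720) = 4 - 1*120868 = 4 - 120868 = -120864)
D = 338650639845/140354615953 (D = -1780263/(-794099) - 120864/(-775197 + 68209) = -1780263*(-1/794099) - 120864/(-706988) = 1780263/794099 - 120864*(-1/706988) = 1780263/794099 + 30216/176747 = 338650639845/140354615953 ≈ 2.4128)
I = 831626/103743 (I = 1663252/207486 = 1663252*(1/207486) = 831626/103743 ≈ 8.0162)
I - D = 831626/103743 - 1*338650639845/140354615953 = 831626/103743 - 338650639845/140354615953 = 81589914517089743/14560808922812079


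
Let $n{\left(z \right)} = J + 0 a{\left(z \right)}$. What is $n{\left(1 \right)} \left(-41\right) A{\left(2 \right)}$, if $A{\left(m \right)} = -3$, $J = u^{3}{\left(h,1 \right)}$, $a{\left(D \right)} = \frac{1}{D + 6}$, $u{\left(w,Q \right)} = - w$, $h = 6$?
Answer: $-26568$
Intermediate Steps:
$a{\left(D \right)} = \frac{1}{6 + D}$
$J = -216$ ($J = \left(\left(-1\right) 6\right)^{3} = \left(-6\right)^{3} = -216$)
$n{\left(z \right)} = -216$ ($n{\left(z \right)} = -216 + \frac{0}{6 + z} = -216 + 0 = -216$)
$n{\left(1 \right)} \left(-41\right) A{\left(2 \right)} = \left(-216\right) \left(-41\right) \left(-3\right) = 8856 \left(-3\right) = -26568$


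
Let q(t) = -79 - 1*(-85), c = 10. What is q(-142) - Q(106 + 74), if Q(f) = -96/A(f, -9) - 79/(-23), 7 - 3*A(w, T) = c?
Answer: -2149/23 ≈ -93.435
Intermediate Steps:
A(w, T) = -1 (A(w, T) = 7/3 - 1/3*10 = 7/3 - 10/3 = -1)
q(t) = 6 (q(t) = -79 + 85 = 6)
Q(f) = 2287/23 (Q(f) = -96/(-1) - 79/(-23) = -96*(-1) - 79*(-1/23) = 96 + 79/23 = 2287/23)
q(-142) - Q(106 + 74) = 6 - 1*2287/23 = 6 - 2287/23 = -2149/23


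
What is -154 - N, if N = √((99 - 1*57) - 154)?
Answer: -154 - 4*I*√7 ≈ -154.0 - 10.583*I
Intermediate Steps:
N = 4*I*√7 (N = √((99 - 57) - 154) = √(42 - 154) = √(-112) = 4*I*√7 ≈ 10.583*I)
-154 - N = -154 - 4*I*√7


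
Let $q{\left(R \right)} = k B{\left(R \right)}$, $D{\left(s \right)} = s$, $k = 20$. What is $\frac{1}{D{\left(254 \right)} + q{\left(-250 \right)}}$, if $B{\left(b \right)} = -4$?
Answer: $\frac{1}{174} \approx 0.0057471$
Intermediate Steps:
$q{\left(R \right)} = -80$ ($q{\left(R \right)} = 20 \left(-4\right) = -80$)
$\frac{1}{D{\left(254 \right)} + q{\left(-250 \right)}} = \frac{1}{254 - 80} = \frac{1}{174}$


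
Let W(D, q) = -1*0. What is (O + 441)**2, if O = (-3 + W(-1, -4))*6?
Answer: 178929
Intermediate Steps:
W(D, q) = 0
O = -18 (O = (-3 + 0)*6 = -3*6 = -18)
(O + 441)**2 = (-18 + 441)**2 = 423**2 = 178929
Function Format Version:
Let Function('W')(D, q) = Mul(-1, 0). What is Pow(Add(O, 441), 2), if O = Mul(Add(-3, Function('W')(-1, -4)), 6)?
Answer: 178929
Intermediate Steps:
Function('W')(D, q) = 0
O = -18 (O = Mul(Add(-3, 0), 6) = Mul(-3, 6) = -18)
Pow(Add(O, 441), 2) = Pow(Add(-18, 441), 2) = Pow(423, 2) = 178929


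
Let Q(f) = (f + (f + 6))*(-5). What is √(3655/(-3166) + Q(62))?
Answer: I*√6526883130/3166 ≈ 25.518*I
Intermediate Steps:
Q(f) = -30 - 10*f (Q(f) = (f + (6 + f))*(-5) = (6 + 2*f)*(-5) = -30 - 10*f)
√(3655/(-3166) + Q(62)) = √(3655/(-3166) + (-30 - 10*62)) = √(3655*(-1/3166) + (-30 - 620)) = √(-3655/3166 - 650) = √(-2061555/3166) = I*√6526883130/3166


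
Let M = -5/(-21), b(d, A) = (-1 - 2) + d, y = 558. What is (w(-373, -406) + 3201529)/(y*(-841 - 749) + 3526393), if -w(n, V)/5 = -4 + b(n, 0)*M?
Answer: 67241929/55422633 ≈ 1.2133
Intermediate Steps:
b(d, A) = -3 + d
M = 5/21 (M = -5*(-1/21) = 5/21 ≈ 0.23810)
w(n, V) = 165/7 - 25*n/21 (w(n, V) = -5*(-4 + (-3 + n)*(5/21)) = -5*(-4 + (-5/7 + 5*n/21)) = -5*(-33/7 + 5*n/21) = 165/7 - 25*n/21)
(w(-373, -406) + 3201529)/(y*(-841 - 749) + 3526393) = ((165/7 - 25/21*(-373)) + 3201529)/(558*(-841 - 749) + 3526393) = ((165/7 + 9325/21) + 3201529)/(558*(-1590) + 3526393) = (9820/21 + 3201529)/(-887220 + 3526393) = (67241929/21)/2639173 = (67241929/21)*(1/2639173) = 67241929/55422633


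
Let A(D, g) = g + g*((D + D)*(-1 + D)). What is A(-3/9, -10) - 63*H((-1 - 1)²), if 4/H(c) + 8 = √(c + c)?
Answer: 154/9 + 9*√2 ≈ 29.839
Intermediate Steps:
H(c) = 4/(-8 + √2*√c) (H(c) = 4/(-8 + √(c + c)) = 4/(-8 + √(2*c)) = 4/(-8 + √2*√c))
A(D, g) = g + 2*D*g*(-1 + D) (A(D, g) = g + g*((2*D)*(-1 + D)) = g + g*(2*D*(-1 + D)) = g + 2*D*g*(-1 + D))
A(-3/9, -10) - 63*H((-1 - 1)²) = -10*(1 - (-6)/9 + 2*(-3/9)²) - 252/(-8 + √2*√((-1 - 1)²)) = -10*(1 - (-6)/9 + 2*(-3*⅑)²) - 252/(-8 + √2*√((-2)²)) = -10*(1 - 2*(-⅓) + 2*(-⅓)²) - 252/(-8 + √2*√4) = -10*(1 + ⅔ + 2*(⅑)) - 252/(-8 + √2*2) = -10*(1 + ⅔ + 2/9) - 252/(-8 + 2*√2) = -10*17/9 - 252/(-8 + 2*√2) = -170/9 - 252/(-8 + 2*√2)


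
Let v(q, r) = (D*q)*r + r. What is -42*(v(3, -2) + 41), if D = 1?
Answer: -1386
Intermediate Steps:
v(q, r) = r + q*r (v(q, r) = (1*q)*r + r = q*r + r = r + q*r)
-42*(v(3, -2) + 41) = -42*(-2*(1 + 3) + 41) = -42*(-2*4 + 41) = -42*(-8 + 41) = -42*33 = -1386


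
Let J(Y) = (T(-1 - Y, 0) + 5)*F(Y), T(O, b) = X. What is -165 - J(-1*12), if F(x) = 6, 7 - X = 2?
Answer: -225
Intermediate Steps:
X = 5 (X = 7 - 1*2 = 7 - 2 = 5)
T(O, b) = 5
J(Y) = 60 (J(Y) = (5 + 5)*6 = 10*6 = 60)
-165 - J(-1*12) = -165 - 1*60 = -165 - 60 = -225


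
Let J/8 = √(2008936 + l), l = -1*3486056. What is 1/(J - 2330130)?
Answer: -233013/542960035258 - 32*I*√5770/1357400088145 ≈ -4.2915e-7 - 1.7907e-9*I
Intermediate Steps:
l = -3486056
J = 128*I*√5770 (J = 8*√(2008936 - 3486056) = 8*√(-1477120) = 8*(16*I*√5770) = 128*I*√5770 ≈ 9723.0*I)
1/(J - 2330130) = 1/(128*I*√5770 - 2330130) = 1/(-2330130 + 128*I*√5770)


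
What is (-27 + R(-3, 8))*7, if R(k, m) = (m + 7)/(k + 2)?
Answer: -294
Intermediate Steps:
R(k, m) = (7 + m)/(2 + k)
(-27 + R(-3, 8))*7 = (-27 + (7 + 8)/(2 - 3))*7 = (-27 + 15/(-1))*7 = (-27 - 1*15)*7 = (-27 - 15)*7 = -42*7 = -294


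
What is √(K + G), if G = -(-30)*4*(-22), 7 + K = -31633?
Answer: 2*I*√8570 ≈ 185.15*I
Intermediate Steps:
K = -31640 (K = -7 - 31633 = -31640)
G = -2640 (G = -30*(-4)*(-22) = 120*(-22) = -2640)
√(K + G) = √(-31640 - 2640) = √(-34280) = 2*I*√8570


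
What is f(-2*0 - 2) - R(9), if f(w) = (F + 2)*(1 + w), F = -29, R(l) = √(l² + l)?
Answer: 27 - 3*√10 ≈ 17.513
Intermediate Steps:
R(l) = √(l + l²)
f(w) = -27 - 27*w (f(w) = (-29 + 2)*(1 + w) = -27*(1 + w) = -27 - 27*w)
f(-2*0 - 2) - R(9) = (-27 - 27*(-2*0 - 2)) - √(9*(1 + 9)) = (-27 - 27*(0 - 2)) - √(9*10) = (-27 - 27*(-2)) - √90 = (-27 + 54) - 3*√10 = 27 - 3*√10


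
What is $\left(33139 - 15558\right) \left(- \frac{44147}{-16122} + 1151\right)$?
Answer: $\frac{327016603589}{16122} \approx 2.0284 \cdot 10^{7}$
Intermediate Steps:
$\left(33139 - 15558\right) \left(- \frac{44147}{-16122} + 1151\right) = 17581 \left(\left(-44147\right) \left(- \frac{1}{16122}\right) + 1151\right) = 17581 \left(\frac{44147}{16122} + 1151\right) = 17581 \cdot \frac{18600569}{16122} = \frac{327016603589}{16122}$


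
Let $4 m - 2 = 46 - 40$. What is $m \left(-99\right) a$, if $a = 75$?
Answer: $-14850$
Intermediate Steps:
$m = 2$ ($m = \frac{1}{2} + \frac{46 - 40}{4} = \frac{1}{2} + \frac{1}{4} \cdot 6 = \frac{1}{2} + \frac{3}{2} = 2$)
$m \left(-99\right) a = 2 \left(-99\right) 75 = \left(-198\right) 75 = -14850$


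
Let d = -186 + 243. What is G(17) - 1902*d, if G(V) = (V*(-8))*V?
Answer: -110726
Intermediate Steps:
d = 57
G(V) = -8*V² (G(V) = (-8*V)*V = -8*V²)
G(17) - 1902*d = -8*17² - 1902*57 = -8*289 - 108414 = -2312 - 108414 = -110726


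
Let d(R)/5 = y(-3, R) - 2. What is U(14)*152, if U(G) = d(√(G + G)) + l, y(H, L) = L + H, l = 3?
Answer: -3344 + 1520*√7 ≈ 677.54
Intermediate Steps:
y(H, L) = H + L
d(R) = -25 + 5*R (d(R) = 5*((-3 + R) - 2) = 5*(-5 + R) = -25 + 5*R)
U(G) = -22 + 5*√2*√G (U(G) = (-25 + 5*√(G + G)) + 3 = (-25 + 5*√(2*G)) + 3 = (-25 + 5*(√2*√G)) + 3 = (-25 + 5*√2*√G) + 3 = -22 + 5*√2*√G)
U(14)*152 = (-22 + 5*√2*√14)*152 = (-22 + 10*√7)*152 = -3344 + 1520*√7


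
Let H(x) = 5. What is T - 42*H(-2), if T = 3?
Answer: -207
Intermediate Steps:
T - 42*H(-2) = 3 - 42*5 = 3 - 210 = -207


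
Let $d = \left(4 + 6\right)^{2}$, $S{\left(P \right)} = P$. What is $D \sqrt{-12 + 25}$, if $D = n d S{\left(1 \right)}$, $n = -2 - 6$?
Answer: $- 800 \sqrt{13} \approx -2884.4$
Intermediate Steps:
$n = -8$ ($n = -2 - 6 = -8$)
$d = 100$ ($d = 10^{2} = 100$)
$D = -800$ ($D = \left(-8\right) 100 \cdot 1 = \left(-800\right) 1 = -800$)
$D \sqrt{-12 + 25} = - 800 \sqrt{-12 + 25} = - 800 \sqrt{13}$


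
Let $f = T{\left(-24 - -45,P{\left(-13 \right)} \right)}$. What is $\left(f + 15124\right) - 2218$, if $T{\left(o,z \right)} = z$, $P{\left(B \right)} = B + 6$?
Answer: $12899$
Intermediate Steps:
$P{\left(B \right)} = 6 + B$
$f = -7$ ($f = 6 - 13 = -7$)
$\left(f + 15124\right) - 2218 = \left(-7 + 15124\right) - 2218 = 15117 - 2218 = 12899$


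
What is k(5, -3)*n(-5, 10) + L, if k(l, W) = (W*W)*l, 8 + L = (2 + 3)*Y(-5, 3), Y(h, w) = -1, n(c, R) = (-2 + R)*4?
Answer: 1427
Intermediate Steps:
n(c, R) = -8 + 4*R
L = -13 (L = -8 + (2 + 3)*(-1) = -8 + 5*(-1) = -8 - 5 = -13)
k(l, W) = l*W² (k(l, W) = W²*l = l*W²)
k(5, -3)*n(-5, 10) + L = (5*(-3)²)*(-8 + 4*10) - 13 = (5*9)*(-8 + 40) - 13 = 45*32 - 13 = 1440 - 13 = 1427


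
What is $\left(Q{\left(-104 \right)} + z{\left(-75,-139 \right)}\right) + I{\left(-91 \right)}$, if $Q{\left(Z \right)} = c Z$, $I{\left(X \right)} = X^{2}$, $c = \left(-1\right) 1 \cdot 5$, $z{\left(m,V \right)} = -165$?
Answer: $8636$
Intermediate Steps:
$c = -5$ ($c = \left(-1\right) 5 = -5$)
$Q{\left(Z \right)} = - 5 Z$
$\left(Q{\left(-104 \right)} + z{\left(-75,-139 \right)}\right) + I{\left(-91 \right)} = \left(\left(-5\right) \left(-104\right) - 165\right) + \left(-91\right)^{2} = \left(520 - 165\right) + 8281 = 355 + 8281 = 8636$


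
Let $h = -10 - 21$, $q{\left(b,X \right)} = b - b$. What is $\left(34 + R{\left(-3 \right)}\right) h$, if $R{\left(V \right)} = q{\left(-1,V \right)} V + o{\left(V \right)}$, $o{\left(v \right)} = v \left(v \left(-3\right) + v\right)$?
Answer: $-496$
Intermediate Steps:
$o{\left(v \right)} = - 2 v^{2}$ ($o{\left(v \right)} = v \left(- 3 v + v\right) = v \left(- 2 v\right) = - 2 v^{2}$)
$q{\left(b,X \right)} = 0$
$h = -31$
$R{\left(V \right)} = - 2 V^{2}$ ($R{\left(V \right)} = 0 V - 2 V^{2} = 0 - 2 V^{2} = - 2 V^{2}$)
$\left(34 + R{\left(-3 \right)}\right) h = \left(34 - 2 \left(-3\right)^{2}\right) \left(-31\right) = \left(34 - 18\right) \left(-31\right) = 16 \left(-31\right) = -496$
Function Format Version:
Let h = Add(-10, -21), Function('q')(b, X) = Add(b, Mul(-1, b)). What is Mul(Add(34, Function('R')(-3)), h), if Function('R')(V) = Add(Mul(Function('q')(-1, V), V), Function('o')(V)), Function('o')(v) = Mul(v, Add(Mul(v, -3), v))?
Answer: -496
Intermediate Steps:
Function('o')(v) = Mul(-2, Pow(v, 2)) (Function('o')(v) = Mul(v, Add(Mul(-3, v), v)) = Mul(v, Mul(-2, v)) = Mul(-2, Pow(v, 2)))
Function('q')(b, X) = 0
h = -31
Function('R')(V) = Mul(-2, Pow(V, 2)) (Function('R')(V) = Add(Mul(0, V), Mul(-2, Pow(V, 2))) = Add(0, Mul(-2, Pow(V, 2))) = Mul(-2, Pow(V, 2)))
Mul(Add(34, Function('R')(-3)), h) = Mul(Add(34, Mul(-2, Pow(-3, 2))), -31) = Mul(Add(34, Mul(-2, 9)), -31) = Mul(Add(34, -18), -31) = Mul(16, -31) = -496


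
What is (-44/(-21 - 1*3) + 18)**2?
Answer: 14161/36 ≈ 393.36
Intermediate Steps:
(-44/(-21 - 1*3) + 18)**2 = (-44/(-21 - 3) + 18)**2 = (-44/(-24) + 18)**2 = (-44*(-1/24) + 18)**2 = (11/6 + 18)**2 = (119/6)**2 = 14161/36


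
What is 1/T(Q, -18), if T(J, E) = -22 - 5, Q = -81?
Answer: -1/27 ≈ -0.037037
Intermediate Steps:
T(J, E) = -27
1/T(Q, -18) = 1/(-27) = -1/27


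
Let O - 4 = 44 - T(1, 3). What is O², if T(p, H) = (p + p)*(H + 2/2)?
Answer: 1600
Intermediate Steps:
T(p, H) = 2*p*(1 + H) (T(p, H) = (2*p)*(H + 2*(½)) = (2*p)*(H + 1) = (2*p)*(1 + H) = 2*p*(1 + H))
O = 40 (O = 4 + (44 - 2*(1 + 3)) = 4 + (44 - 2*4) = 4 + (44 - 1*8) = 4 + (44 - 8) = 4 + 36 = 40)
O² = 40² = 1600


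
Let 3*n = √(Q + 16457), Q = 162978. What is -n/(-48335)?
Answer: √179435/145005 ≈ 0.0029213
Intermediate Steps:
n = √179435/3 (n = √(162978 + 16457)/3 = √179435/3 ≈ 141.20)
-n/(-48335) = -√179435/3/(-48335) = -√179435/3*(-1)/48335 = -(-1)*√179435/145005 = √179435/145005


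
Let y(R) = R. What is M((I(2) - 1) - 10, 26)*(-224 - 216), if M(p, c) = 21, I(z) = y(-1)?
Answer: -9240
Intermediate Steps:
I(z) = -1
M((I(2) - 1) - 10, 26)*(-224 - 216) = 21*(-224 - 216) = 21*(-440) = -9240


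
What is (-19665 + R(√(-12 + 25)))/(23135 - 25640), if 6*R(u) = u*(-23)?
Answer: 1311/167 + 23*√13/15030 ≈ 7.8558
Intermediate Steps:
R(u) = -23*u/6 (R(u) = (u*(-23))/6 = (-23*u)/6 = -23*u/6)
(-19665 + R(√(-12 + 25)))/(23135 - 25640) = (-19665 - 23*√(-12 + 25)/6)/(23135 - 25640) = (-19665 - 23*√13/6)/(-2505) = (-19665 - 23*√13/6)*(-1/2505) = 1311/167 + 23*√13/15030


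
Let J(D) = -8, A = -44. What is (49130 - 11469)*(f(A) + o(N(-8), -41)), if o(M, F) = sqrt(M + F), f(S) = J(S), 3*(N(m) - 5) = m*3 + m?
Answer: -301288 + 75322*I*sqrt(105)/3 ≈ -3.0129e+5 + 2.5727e+5*I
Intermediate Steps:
N(m) = 5 + 4*m/3 (N(m) = 5 + (m*3 + m)/3 = 5 + (3*m + m)/3 = 5 + (4*m)/3 = 5 + 4*m/3)
f(S) = -8
o(M, F) = sqrt(F + M)
(49130 - 11469)*(f(A) + o(N(-8), -41)) = (49130 - 11469)*(-8 + sqrt(-41 + (5 + (4/3)*(-8)))) = 37661*(-8 + sqrt(-41 + (5 - 32/3))) = 37661*(-8 + sqrt(-41 - 17/3)) = 37661*(-8 + sqrt(-140/3)) = 37661*(-8 + 2*I*sqrt(105)/3) = -301288 + 75322*I*sqrt(105)/3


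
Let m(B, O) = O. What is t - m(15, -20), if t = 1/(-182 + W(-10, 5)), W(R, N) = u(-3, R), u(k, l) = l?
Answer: 3839/192 ≈ 19.995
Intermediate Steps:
W(R, N) = R
t = -1/192 (t = 1/(-182 - 10) = 1/(-192) = -1/192 ≈ -0.0052083)
t - m(15, -20) = -1/192 - 1*(-20) = -1/192 + 20 = 3839/192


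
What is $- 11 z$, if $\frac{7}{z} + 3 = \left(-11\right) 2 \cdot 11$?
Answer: $\frac{11}{35} \approx 0.31429$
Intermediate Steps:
$z = - \frac{1}{35}$ ($z = \frac{7}{-3 + \left(-11\right) 2 \cdot 11} = \frac{7}{-3 - 242} = \frac{7}{-245} = 7 \left(- \frac{1}{245}\right) = - \frac{1}{35} \approx -0.028571$)
$- 11 z = \left(-11\right) \left(- \frac{1}{35}\right) = \frac{11}{35}$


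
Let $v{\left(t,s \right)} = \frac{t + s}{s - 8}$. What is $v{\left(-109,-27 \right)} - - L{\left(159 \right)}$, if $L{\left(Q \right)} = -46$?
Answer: $- \frac{1474}{35} \approx -42.114$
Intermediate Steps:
$v{\left(t,s \right)} = \frac{s + t}{-8 + s}$
$v{\left(-109,-27 \right)} - - L{\left(159 \right)} = \frac{-27 - 109}{-8 - 27} - \left(-1\right) \left(-46\right) = \frac{1}{-35} \left(-136\right) - 46 = \left(- \frac{1}{35}\right) \left(-136\right) - 46 = \frac{136}{35} - 46 = - \frac{1474}{35}$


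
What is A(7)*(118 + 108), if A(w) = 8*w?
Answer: 12656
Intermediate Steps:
A(7)*(118 + 108) = (8*7)*(118 + 108) = 56*226 = 12656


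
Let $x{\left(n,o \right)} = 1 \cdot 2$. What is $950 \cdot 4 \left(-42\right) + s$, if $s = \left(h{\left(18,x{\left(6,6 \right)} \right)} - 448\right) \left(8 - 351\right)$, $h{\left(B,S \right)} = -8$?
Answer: $-3192$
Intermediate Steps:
$x{\left(n,o \right)} = 2$
$s = 156408$ ($s = \left(-8 - 448\right) \left(8 - 351\right) = \left(-456\right) \left(-343\right) = 156408$)
$950 \cdot 4 \left(-42\right) + s = 950 \cdot 4 \left(-42\right) + 156408 = 950 \left(-168\right) + 156408 = -159600 + 156408 = -3192$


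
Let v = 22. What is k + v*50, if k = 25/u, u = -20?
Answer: 4395/4 ≈ 1098.8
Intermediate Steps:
k = -5/4 (k = 25/(-20) = 25*(-1/20) = -5/4 ≈ -1.2500)
k + v*50 = -5/4 + 22*50 = -5/4 + 1100 = 4395/4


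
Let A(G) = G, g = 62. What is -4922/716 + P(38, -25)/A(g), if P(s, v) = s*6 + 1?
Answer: -17650/5549 ≈ -3.1808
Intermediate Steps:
P(s, v) = 1 + 6*s (P(s, v) = 6*s + 1 = 1 + 6*s)
-4922/716 + P(38, -25)/A(g) = -4922/716 + (1 + 6*38)/62 = -4922*1/716 + (1 + 228)*(1/62) = -2461/358 + 229*(1/62) = -2461/358 + 229/62 = -17650/5549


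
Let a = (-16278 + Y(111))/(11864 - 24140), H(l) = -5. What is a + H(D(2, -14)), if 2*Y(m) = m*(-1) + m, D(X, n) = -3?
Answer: -7517/2046 ≈ -3.6740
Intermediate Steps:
Y(m) = 0 (Y(m) = (m*(-1) + m)/2 = (-m + m)/2 = (½)*0 = 0)
a = 2713/2046 (a = (-16278 + 0)/(11864 - 24140) = -16278/(-12276) = -16278*(-1/12276) = 2713/2046 ≈ 1.3260)
a + H(D(2, -14)) = 2713/2046 - 5 = -7517/2046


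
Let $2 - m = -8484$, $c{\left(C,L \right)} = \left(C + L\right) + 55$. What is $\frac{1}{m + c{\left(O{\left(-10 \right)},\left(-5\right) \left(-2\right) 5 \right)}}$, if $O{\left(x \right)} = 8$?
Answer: $\frac{1}{8599} \approx 0.00011629$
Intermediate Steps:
$c{\left(C,L \right)} = 55 + C + L$
$m = 8486$ ($m = 2 - -8484 = 2 + 8484 = 8486$)
$\frac{1}{m + c{\left(O{\left(-10 \right)},\left(-5\right) \left(-2\right) 5 \right)}} = \frac{1}{8486 + \left(55 + 8 + \left(-5\right) \left(-2\right) 5\right)} = \frac{1}{8486 + \left(55 + 8 + 10 \cdot 5\right)} = \frac{1}{8486 + \left(55 + 8 + 50\right)} = \frac{1}{8486 + 113} = \frac{1}{8599}$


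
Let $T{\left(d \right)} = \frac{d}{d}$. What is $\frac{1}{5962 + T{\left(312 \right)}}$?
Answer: $\frac{1}{5963} \approx 0.0001677$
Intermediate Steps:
$T{\left(d \right)} = 1$
$\frac{1}{5962 + T{\left(312 \right)}} = \frac{1}{5962 + 1} = \frac{1}{5963}$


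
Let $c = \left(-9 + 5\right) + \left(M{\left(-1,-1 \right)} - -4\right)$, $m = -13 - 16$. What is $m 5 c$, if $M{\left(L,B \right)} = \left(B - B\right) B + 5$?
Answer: $-725$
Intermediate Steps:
$m = -29$ ($m = -13 - 16 = -29$)
$M{\left(L,B \right)} = 5$ ($M{\left(L,B \right)} = 0 B + 5 = 0 + 5 = 5$)
$c = 5$ ($c = \left(-9 + 5\right) + \left(5 - -4\right) = -4 + \left(5 + 4\right) = -4 + 9 = 5$)
$m 5 c = \left(-29\right) 5 \cdot 5 = \left(-145\right) 5 = -725$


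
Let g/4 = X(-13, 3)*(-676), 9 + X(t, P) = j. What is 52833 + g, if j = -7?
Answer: 96097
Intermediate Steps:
X(t, P) = -16 (X(t, P) = -9 - 7 = -16)
g = 43264 (g = 4*(-16*(-676)) = 4*10816 = 43264)
52833 + g = 52833 + 43264 = 96097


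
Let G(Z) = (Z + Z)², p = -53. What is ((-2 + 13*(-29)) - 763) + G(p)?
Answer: 10094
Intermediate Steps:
G(Z) = 4*Z² (G(Z) = (2*Z)² = 4*Z²)
((-2 + 13*(-29)) - 763) + G(p) = ((-2 + 13*(-29)) - 763) + 4*(-53)² = ((-2 - 377) - 763) + 4*2809 = (-379 - 763) + 11236 = -1142 + 11236 = 10094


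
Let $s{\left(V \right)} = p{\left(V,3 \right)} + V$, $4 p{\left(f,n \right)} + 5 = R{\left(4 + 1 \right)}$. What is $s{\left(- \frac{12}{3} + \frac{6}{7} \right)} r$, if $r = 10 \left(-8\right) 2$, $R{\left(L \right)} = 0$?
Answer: $\frac{4920}{7} \approx 702.86$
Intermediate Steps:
$r = -160$ ($r = \left(-80\right) 2 = -160$)
$p{\left(f,n \right)} = - \frac{5}{4}$ ($p{\left(f,n \right)} = - \frac{5}{4} + \frac{1}{4} \cdot 0 = - \frac{5}{4} + 0 = - \frac{5}{4}$)
$s{\left(V \right)} = - \frac{5}{4} + V$
$s{\left(- \frac{12}{3} + \frac{6}{7} \right)} r = \left(- \frac{5}{4} + \left(- \frac{12}{3} + \frac{6}{7}\right)\right) \left(-160\right) = \left(- \frac{5}{4} + \left(\left(-12\right) \frac{1}{3} + 6 \cdot \frac{1}{7}\right)\right) \left(-160\right) = \left(- \frac{5}{4} + \left(-4 + \frac{6}{7}\right)\right) \left(-160\right) = \left(- \frac{5}{4} - \frac{22}{7}\right) \left(-160\right) = \left(- \frac{123}{28}\right) \left(-160\right) = \frac{4920}{7}$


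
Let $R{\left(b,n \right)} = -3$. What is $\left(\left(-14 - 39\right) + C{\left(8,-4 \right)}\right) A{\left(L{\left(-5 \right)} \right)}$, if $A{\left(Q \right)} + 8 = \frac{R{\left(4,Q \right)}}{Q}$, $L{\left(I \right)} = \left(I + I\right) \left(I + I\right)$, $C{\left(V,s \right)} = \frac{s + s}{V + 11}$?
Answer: $\frac{163009}{380} \approx 428.97$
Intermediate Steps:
$C{\left(V,s \right)} = \frac{2 s}{11 + V}$
$L{\left(I \right)} = 4 I^{2}$ ($L{\left(I \right)} = 2 I 2 I = 4 I^{2}$)
$A{\left(Q \right)} = -8 - \frac{3}{Q}$
$\left(\left(-14 - 39\right) + C{\left(8,-4 \right)}\right) A{\left(L{\left(-5 \right)} \right)} = \left(\left(-14 - 39\right) + 2 \left(-4\right) \frac{1}{11 + 8}\right) \left(-8 - \frac{3}{4 \left(-5\right)^{2}}\right) = \left(-53 + 2 \left(-4\right) \frac{1}{19}\right) \left(-8 - \frac{3}{4 \cdot 25}\right) = \left(-53 + 2 \left(-4\right) \frac{1}{19}\right) \left(-8 - \frac{3}{100}\right) = \left(-53 - \frac{8}{19}\right) \left(-8 - \frac{3}{100}\right) = - \frac{1015 \left(-8 - \frac{3}{100}\right)}{19} = \left(- \frac{1015}{19}\right) \left(- \frac{803}{100}\right) = \frac{163009}{380}$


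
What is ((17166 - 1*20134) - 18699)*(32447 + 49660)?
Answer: -1779012369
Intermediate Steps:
((17166 - 1*20134) - 18699)*(32447 + 49660) = ((17166 - 20134) - 18699)*82107 = (-2968 - 18699)*82107 = -21667*82107 = -1779012369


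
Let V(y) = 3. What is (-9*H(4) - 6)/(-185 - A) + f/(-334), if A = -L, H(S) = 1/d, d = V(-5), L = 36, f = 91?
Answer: -10553/49766 ≈ -0.21205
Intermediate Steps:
d = 3
H(S) = 1/3
A = -36 (A = -1*36 = -36)
(-9*H(4) - 6)/(-185 - A) + f/(-334) = (-9*1/3 - 6)/(-185 - 1*(-36)) + 91/(-334) = (-3 - 6)/(-185 + 36) + 91*(-1/334) = -9/(-149) - 91/334 = -9*(-1/149) - 91/334 = 9/149 - 91/334 = -10553/49766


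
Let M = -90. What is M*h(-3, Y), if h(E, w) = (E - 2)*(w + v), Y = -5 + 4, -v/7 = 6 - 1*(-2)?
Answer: -25650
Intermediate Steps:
v = -56 (v = -7*(6 - 1*(-2)) = -7*(6 + 2) = -7*8 = -56)
Y = -1
h(E, w) = (-56 + w)*(-2 + E) (h(E, w) = (E - 2)*(w - 56) = (-2 + E)*(-56 + w) = (-56 + w)*(-2 + E))
M*h(-3, Y) = -90*(112 - 56*(-3) - 2*(-1) - 3*(-1)) = -90*(112 + 168 + 2 + 3) = -90*285 = -25650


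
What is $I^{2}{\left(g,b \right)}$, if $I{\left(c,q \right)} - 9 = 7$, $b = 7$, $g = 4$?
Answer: $256$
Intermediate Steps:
$I{\left(c,q \right)} = 16$ ($I{\left(c,q \right)} = 9 + 7 = 16$)
$I^{2}{\left(g,b \right)} = 16^{2} = 256$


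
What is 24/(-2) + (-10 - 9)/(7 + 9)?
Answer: -211/16 ≈ -13.188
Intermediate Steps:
24/(-2) + (-10 - 9)/(7 + 9) = -½*24 - 19/16 = -12 - 19*1/16 = -12 - 19/16 = -211/16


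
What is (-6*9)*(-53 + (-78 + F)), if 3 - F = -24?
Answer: 5616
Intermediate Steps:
F = 27 (F = 3 - 1*(-24) = 3 + 24 = 27)
(-6*9)*(-53 + (-78 + F)) = (-6*9)*(-53 + (-78 + 27)) = -54*(-53 - 51) = -54*(-104) = 5616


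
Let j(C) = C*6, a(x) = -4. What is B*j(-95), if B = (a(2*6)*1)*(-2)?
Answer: -4560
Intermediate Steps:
j(C) = 6*C
B = 8 (B = -4*1*(-2) = -4*(-2) = 8)
B*j(-95) = 8*(6*(-95)) = 8*(-570) = -4560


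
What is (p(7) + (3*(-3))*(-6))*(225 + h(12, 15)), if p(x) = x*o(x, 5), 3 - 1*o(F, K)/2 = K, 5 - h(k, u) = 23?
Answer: 5382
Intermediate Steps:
h(k, u) = -18 (h(k, u) = 5 - 1*23 = 5 - 23 = -18)
o(F, K) = 6 - 2*K
p(x) = -4*x (p(x) = x*(6 - 2*5) = x*(6 - 10) = x*(-4) = -4*x)
(p(7) + (3*(-3))*(-6))*(225 + h(12, 15)) = (-4*7 + (3*(-3))*(-6))*(225 - 18) = (-28 - 9*(-6))*207 = (-28 + 54)*207 = 26*207 = 5382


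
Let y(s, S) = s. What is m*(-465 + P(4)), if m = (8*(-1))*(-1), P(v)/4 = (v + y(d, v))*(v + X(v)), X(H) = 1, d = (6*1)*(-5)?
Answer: -7880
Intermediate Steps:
d = -30 (d = 6*(-5) = -30)
P(v) = 4*(1 + v)*(-30 + v) (P(v) = 4*((v - 30)*(v + 1)) = 4*((-30 + v)*(1 + v)) = 4*((1 + v)*(-30 + v)) = 4*(1 + v)*(-30 + v))
m = 8 (m = -8*(-1) = 8)
m*(-465 + P(4)) = 8*(-465 + (-120 - 116*4 + 4*4²)) = 8*(-465 + (-120 - 464 + 4*16)) = 8*(-465 + (-120 - 464 + 64)) = 8*(-465 - 520) = 8*(-985) = -7880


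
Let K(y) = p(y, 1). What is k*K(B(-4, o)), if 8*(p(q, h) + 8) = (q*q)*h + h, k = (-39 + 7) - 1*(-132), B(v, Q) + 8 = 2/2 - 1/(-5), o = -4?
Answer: -419/2 ≈ -209.50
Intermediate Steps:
B(v, Q) = -34/5 (B(v, Q) = -8 + (2/2 - 1/(-5)) = -8 + (2*(½) - 1*(-⅕)) = -8 + (1 + ⅕) = -8 + 6/5 = -34/5)
k = 100 (k = -32 + 132 = 100)
p(q, h) = -8 + h/8 + h*q²/8 (p(q, h) = -8 + ((q*q)*h + h)/8 = -8 + (q²*h + h)/8 = -8 + (h*q² + h)/8 = -8 + (h + h*q²)/8 = -8 + (h/8 + h*q²/8) = -8 + h/8 + h*q²/8)
K(y) = -63/8 + y²/8 (K(y) = -8 + (⅛)*1 + (⅛)*1*y² = -8 + ⅛ + y²/8 = -63/8 + y²/8)
k*K(B(-4, o)) = 100*(-63/8 + (-34/5)²/8) = 100*(-63/8 + (⅛)*(1156/25)) = 100*(-63/8 + 289/50) = 100*(-419/200) = -419/2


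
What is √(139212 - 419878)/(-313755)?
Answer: -I*√280666/313755 ≈ -0.0016885*I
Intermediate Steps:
√(139212 - 419878)/(-313755) = √(-280666)*(-1/313755) = (I*√280666)*(-1/313755) = -I*√280666/313755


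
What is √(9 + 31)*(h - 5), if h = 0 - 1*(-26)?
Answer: 42*√10 ≈ 132.82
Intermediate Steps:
h = 26 (h = 0 + 26 = 26)
√(9 + 31)*(h - 5) = √(9 + 31)*(26 - 5) = √40*21 = (2*√10)*21 = 42*√10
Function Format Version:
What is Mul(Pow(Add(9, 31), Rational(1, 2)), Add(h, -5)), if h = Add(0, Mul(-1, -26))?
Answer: Mul(42, Pow(10, Rational(1, 2))) ≈ 132.82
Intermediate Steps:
h = 26 (h = Add(0, 26) = 26)
Mul(Pow(Add(9, 31), Rational(1, 2)), Add(h, -5)) = Mul(Pow(Add(9, 31), Rational(1, 2)), Add(26, -5)) = Mul(Pow(40, Rational(1, 2)), 21) = Mul(Mul(2, Pow(10, Rational(1, 2))), 21) = Mul(42, Pow(10, Rational(1, 2)))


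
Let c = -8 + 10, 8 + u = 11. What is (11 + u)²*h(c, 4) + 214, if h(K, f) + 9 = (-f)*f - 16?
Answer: -7822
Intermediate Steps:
u = 3 (u = -8 + 11 = 3)
c = 2
h(K, f) = -25 - f² (h(K, f) = -9 + ((-f)*f - 16) = -9 + (-f² - 16) = -9 + (-16 - f²) = -25 - f²)
(11 + u)²*h(c, 4) + 214 = (11 + 3)²*(-25 - 1*4²) + 214 = 14²*(-25 - 1*16) + 214 = 196*(-25 - 16) + 214 = 196*(-41) + 214 = -8036 + 214 = -7822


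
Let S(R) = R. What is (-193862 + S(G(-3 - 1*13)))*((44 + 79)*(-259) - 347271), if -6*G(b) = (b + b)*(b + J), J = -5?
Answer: 73540974672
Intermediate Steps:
G(b) = -b*(-5 + b)/3 (G(b) = -(b + b)*(b - 5)/6 = -2*b*(-5 + b)/6 = -b*(-5 + b)/3)
(-193862 + S(G(-3 - 1*13)))*((44 + 79)*(-259) - 347271) = (-193862 + (-3 - 1*13)*(5 - (-3 - 1*13))/3)*((44 + 79)*(-259) - 347271) = (-193862 + (-3 - 13)*(5 - (-3 - 13))/3)*(123*(-259) - 347271) = (-193862 + (⅓)*(-16)*(5 - 1*(-16)))*(-31857 - 347271) = (-193862 + (⅓)*(-16)*(5 + 16))*(-379128) = (-193862 + (⅓)*(-16)*21)*(-379128) = (-193862 - 112)*(-379128) = -193974*(-379128) = 73540974672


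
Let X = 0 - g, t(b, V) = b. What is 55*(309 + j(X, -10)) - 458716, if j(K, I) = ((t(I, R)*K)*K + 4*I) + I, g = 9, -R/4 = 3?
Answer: -489021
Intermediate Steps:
R = -12 (R = -4*3 = -12)
X = -9 (X = 0 - 1*9 = 0 - 9 = -9)
j(K, I) = 5*I + I*K**2 (j(K, I) = ((I*K)*K + 4*I) + I = (I*K**2 + 4*I) + I = (4*I + I*K**2) + I = 5*I + I*K**2)
55*(309 + j(X, -10)) - 458716 = 55*(309 - 10*(5 + (-9)**2)) - 458716 = 55*(309 - 10*(5 + 81)) - 458716 = 55*(309 - 10*86) - 458716 = 55*(309 - 860) - 458716 = 55*(-551) - 458716 = -30305 - 458716 = -489021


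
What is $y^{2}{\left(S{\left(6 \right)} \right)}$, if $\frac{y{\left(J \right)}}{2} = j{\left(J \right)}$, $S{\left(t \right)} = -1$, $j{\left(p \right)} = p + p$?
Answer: $16$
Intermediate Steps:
$j{\left(p \right)} = 2 p$
$y{\left(J \right)} = 4 J$ ($y{\left(J \right)} = 2 \cdot 2 J = 4 J$)
$y^{2}{\left(S{\left(6 \right)} \right)} = \left(4 \left(-1\right)\right)^{2} = \left(-4\right)^{2} = 16$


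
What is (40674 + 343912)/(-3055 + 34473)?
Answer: 192293/15709 ≈ 12.241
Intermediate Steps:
(40674 + 343912)/(-3055 + 34473) = 384586/31418 = 384586*(1/31418) = 192293/15709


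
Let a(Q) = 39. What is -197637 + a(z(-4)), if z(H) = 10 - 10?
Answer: -197598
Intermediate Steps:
z(H) = 0
-197637 + a(z(-4)) = -197637 + 39 = -197598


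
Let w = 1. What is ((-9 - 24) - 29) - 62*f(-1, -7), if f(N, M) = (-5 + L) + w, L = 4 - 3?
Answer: 124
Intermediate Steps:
L = 1
f(N, M) = -3 (f(N, M) = (-5 + 1) + 1 = -4 + 1 = -3)
((-9 - 24) - 29) - 62*f(-1, -7) = ((-9 - 24) - 29) - 62*(-3) = (-33 - 29) + 186 = -62 + 186 = 124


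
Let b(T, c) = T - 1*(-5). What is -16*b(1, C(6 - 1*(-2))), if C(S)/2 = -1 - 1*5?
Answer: -96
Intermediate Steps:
C(S) = -12 (C(S) = 2*(-1 - 1*5) = 2*(-1 - 5) = 2*(-6) = -12)
b(T, c) = 5 + T (b(T, c) = T + 5 = 5 + T)
-16*b(1, C(6 - 1*(-2))) = -16*(5 + 1) = -16*6 = -96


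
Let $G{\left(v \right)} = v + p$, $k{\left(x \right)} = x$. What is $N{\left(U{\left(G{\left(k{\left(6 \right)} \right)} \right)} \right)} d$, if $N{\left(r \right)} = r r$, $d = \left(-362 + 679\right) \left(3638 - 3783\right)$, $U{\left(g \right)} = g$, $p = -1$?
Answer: $-1149125$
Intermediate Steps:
$G{\left(v \right)} = -1 + v$ ($G{\left(v \right)} = v - 1 = -1 + v$)
$d = -45965$ ($d = 317 \left(-145\right) = -45965$)
$N{\left(r \right)} = r^{2}$
$N{\left(U{\left(G{\left(k{\left(6 \right)} \right)} \right)} \right)} d = \left(-1 + 6\right)^{2} \left(-45965\right) = 5^{2} \left(-45965\right) = 25 \left(-45965\right) = -1149125$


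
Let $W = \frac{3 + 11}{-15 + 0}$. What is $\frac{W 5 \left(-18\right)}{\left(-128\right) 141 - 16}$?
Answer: $- \frac{21}{4516} \approx -0.0046501$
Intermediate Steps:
$W = - \frac{14}{15}$ ($W = \frac{14}{-15} = 14 \left(- \frac{1}{15}\right) = - \frac{14}{15} \approx -0.93333$)
$\frac{W 5 \left(-18\right)}{\left(-128\right) 141 - 16} = \frac{\left(- \frac{14}{15}\right) 5 \left(-18\right)}{\left(-128\right) 141 - 16} = \frac{\left(- \frac{14}{3}\right) \left(-18\right)}{-18048 - 16} = \frac{84}{-18064} = 84 \left(- \frac{1}{18064}\right) = - \frac{21}{4516}$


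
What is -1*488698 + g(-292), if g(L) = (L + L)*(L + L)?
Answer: -147642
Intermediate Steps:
g(L) = 4*L² (g(L) = (2*L)*(2*L) = 4*L²)
-1*488698 + g(-292) = -1*488698 + 4*(-292)² = -488698 + 4*85264 = -488698 + 341056 = -147642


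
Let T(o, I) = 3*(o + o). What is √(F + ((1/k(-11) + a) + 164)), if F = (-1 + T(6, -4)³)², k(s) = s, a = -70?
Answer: 6*√7316093983/11 ≈ 46655.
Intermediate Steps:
T(o, I) = 6*o (T(o, I) = 3*(2*o) = 6*o)
F = 2176689025 (F = (-1 + (6*6)³)² = (-1 + 36³)² = (-1 + 46656)² = 46655² = 2176689025)
√(F + ((1/k(-11) + a) + 164)) = √(2176689025 + ((1/(-11) - 70) + 164)) = √(2176689025 + ((-1/11 - 70) + 164)) = √(2176689025 + (-771/11 + 164)) = √(2176689025 + 1033/11) = √(23943580308/11) = 6*√7316093983/11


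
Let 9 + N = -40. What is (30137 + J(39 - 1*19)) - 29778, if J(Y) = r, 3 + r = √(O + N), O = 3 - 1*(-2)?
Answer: 356 + 2*I*√11 ≈ 356.0 + 6.6332*I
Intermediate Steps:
N = -49 (N = -9 - 40 = -49)
O = 5 (O = 3 + 2 = 5)
r = -3 + 2*I*√11 (r = -3 + √(5 - 49) = -3 + √(-44) = -3 + 2*I*√11 ≈ -3.0 + 6.6332*I)
J(Y) = -3 + 2*I*√11
(30137 + J(39 - 1*19)) - 29778 = (30137 + (-3 + 2*I*√11)) - 29778 = (30134 + 2*I*√11) - 29778 = 356 + 2*I*√11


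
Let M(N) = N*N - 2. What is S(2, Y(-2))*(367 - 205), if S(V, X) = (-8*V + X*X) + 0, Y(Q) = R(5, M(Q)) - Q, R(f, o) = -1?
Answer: -2430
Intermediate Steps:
M(N) = -2 + N² (M(N) = N² - 2 = -2 + N²)
Y(Q) = -1 - Q
S(V, X) = X² - 8*V (S(V, X) = (-8*V + X²) + 0 = (X² - 8*V) + 0 = X² - 8*V)
S(2, Y(-2))*(367 - 205) = ((-1 - 1*(-2))² - 8*2)*(367 - 205) = ((-1 + 2)² - 16)*162 = (1² - 16)*162 = (1 - 16)*162 = -15*162 = -2430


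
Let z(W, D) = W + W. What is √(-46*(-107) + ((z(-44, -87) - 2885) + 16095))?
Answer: 2*√4511 ≈ 134.33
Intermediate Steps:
z(W, D) = 2*W
√(-46*(-107) + ((z(-44, -87) - 2885) + 16095)) = √(-46*(-107) + ((2*(-44) - 2885) + 16095)) = √(4922 + ((-88 - 2885) + 16095)) = √(4922 + (-2973 + 16095)) = √(4922 + 13122) = √18044 = 2*√4511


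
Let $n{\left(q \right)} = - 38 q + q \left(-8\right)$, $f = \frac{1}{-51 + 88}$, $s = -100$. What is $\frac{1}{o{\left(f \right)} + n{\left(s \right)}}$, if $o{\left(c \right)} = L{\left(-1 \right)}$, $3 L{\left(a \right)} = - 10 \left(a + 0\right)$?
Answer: $\frac{3}{13810} \approx 0.00021723$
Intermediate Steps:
$L{\left(a \right)} = - \frac{10 a}{3}$ ($L{\left(a \right)} = \frac{\left(-10\right) \left(a + 0\right)}{3} = \frac{\left(-10\right) a}{3} = - \frac{10 a}{3}$)
$f = \frac{1}{37} \approx 0.027027$
$o{\left(c \right)} = \frac{10}{3}$ ($o{\left(c \right)} = \left(- \frac{10}{3}\right) \left(-1\right) = \frac{10}{3}$)
$n{\left(q \right)} = - 46 q$ ($n{\left(q \right)} = - 38 q - 8 q = - 46 q$)
$\frac{1}{o{\left(f \right)} + n{\left(s \right)}} = \frac{1}{\frac{10}{3} - -4600} = \frac{1}{\frac{10}{3} + 4600} = \frac{1}{\frac{13810}{3}} = \frac{3}{13810}$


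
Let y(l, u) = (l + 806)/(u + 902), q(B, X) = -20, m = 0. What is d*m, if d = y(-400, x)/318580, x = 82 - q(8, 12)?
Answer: 0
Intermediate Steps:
x = 102 (x = 82 - 1*(-20) = 82 + 20 = 102)
y(l, u) = (806 + l)/(902 + u)
d = 203/159927160 (d = ((806 - 400)/(902 + 102))/318580 = (406/1004)*(1/318580) = ((1/1004)*406)*(1/318580) = (203/502)*(1/318580) = 203/159927160 ≈ 1.2693e-6)
d*m = (203/159927160)*0 = 0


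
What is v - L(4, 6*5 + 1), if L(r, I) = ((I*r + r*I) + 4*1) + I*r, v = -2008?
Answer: -2384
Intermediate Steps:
L(r, I) = 4 + 3*I*r (L(r, I) = ((I*r + I*r) + 4) + I*r = (2*I*r + 4) + I*r = (4 + 2*I*r) + I*r = 4 + 3*I*r)
v - L(4, 6*5 + 1) = -2008 - (4 + 3*(6*5 + 1)*4) = -2008 - (4 + 3*(30 + 1)*4) = -2008 - (4 + 3*31*4) = -2008 - (4 + 372) = -2008 - 1*376 = -2008 - 376 = -2384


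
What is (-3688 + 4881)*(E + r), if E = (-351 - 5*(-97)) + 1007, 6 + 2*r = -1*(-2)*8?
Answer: 1367178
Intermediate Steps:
r = 5 (r = -3 + (-1*(-2)*8)/2 = -3 + (2*8)/2 = -3 + (1/2)*16 = -3 + 8 = 5)
E = 1141 (E = (-351 + 485) + 1007 = 134 + 1007 = 1141)
(-3688 + 4881)*(E + r) = (-3688 + 4881)*(1141 + 5) = 1193*1146 = 1367178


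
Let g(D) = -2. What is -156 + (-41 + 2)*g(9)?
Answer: -78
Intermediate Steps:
-156 + (-41 + 2)*g(9) = -156 + (-41 + 2)*(-2) = -156 - 39*(-2) = -156 + 78 = -78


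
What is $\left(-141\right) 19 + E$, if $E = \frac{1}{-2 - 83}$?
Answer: $- \frac{227716}{85} \approx -2679.0$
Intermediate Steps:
$E = - \frac{1}{85}$ ($E = \frac{1}{-2 - 83} = \frac{1}{-85} = - \frac{1}{85} \approx -0.011765$)
$\left(-141\right) 19 + E = \left(-141\right) 19 - \frac{1}{85} = -2679 - \frac{1}{85} = - \frac{227716}{85}$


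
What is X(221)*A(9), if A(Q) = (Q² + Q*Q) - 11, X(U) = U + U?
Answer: 66742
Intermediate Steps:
X(U) = 2*U
A(Q) = -11 + 2*Q² (A(Q) = (Q² + Q²) - 11 = 2*Q² - 11 = -11 + 2*Q²)
X(221)*A(9) = (2*221)*(-11 + 2*9²) = 442*(-11 + 2*81) = 442*(-11 + 162) = 442*151 = 66742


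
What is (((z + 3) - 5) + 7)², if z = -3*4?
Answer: 49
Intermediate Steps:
z = -12
(((z + 3) - 5) + 7)² = (((-12 + 3) - 5) + 7)² = ((-9 - 5) + 7)² = (-14 + 7)² = (-7)² = 49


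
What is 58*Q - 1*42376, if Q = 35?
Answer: -40346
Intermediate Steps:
58*Q - 1*42376 = 58*35 - 1*42376 = 2030 - 42376 = -40346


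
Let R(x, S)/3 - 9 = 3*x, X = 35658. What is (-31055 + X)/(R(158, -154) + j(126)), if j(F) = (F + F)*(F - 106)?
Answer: 4603/6489 ≈ 0.70935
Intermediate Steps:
j(F) = 2*F*(-106 + F) (j(F) = (2*F)*(-106 + F) = 2*F*(-106 + F))
R(x, S) = 27 + 9*x (R(x, S) = 27 + 3*(3*x) = 27 + 9*x)
(-31055 + X)/(R(158, -154) + j(126)) = (-31055 + 35658)/((27 + 9*158) + 2*126*(-106 + 126)) = 4603/((27 + 1422) + 2*126*20) = 4603/(1449 + 5040) = 4603/6489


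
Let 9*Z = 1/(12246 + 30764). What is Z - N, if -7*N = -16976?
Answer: -6571239833/2709630 ≈ -2425.1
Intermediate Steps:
N = 16976/7 (N = -1/7*(-16976) = 16976/7 ≈ 2425.1)
Z = 1/387090 (Z = 1/(9*(12246 + 30764)) = (1/9)/43010 = (1/9)*(1/43010) = 1/387090 ≈ 2.5834e-6)
Z - N = 1/387090 - 1*16976/7 = 1/387090 - 16976/7 = -6571239833/2709630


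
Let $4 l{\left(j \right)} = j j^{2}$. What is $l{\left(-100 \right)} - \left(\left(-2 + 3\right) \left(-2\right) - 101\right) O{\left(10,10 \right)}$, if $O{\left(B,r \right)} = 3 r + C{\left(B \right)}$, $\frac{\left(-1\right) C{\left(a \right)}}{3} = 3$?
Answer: $-247837$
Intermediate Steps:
$C{\left(a \right)} = -9$ ($C{\left(a \right)} = \left(-3\right) 3 = -9$)
$O{\left(B,r \right)} = -9 + 3 r$ ($O{\left(B,r \right)} = 3 r - 9 = -9 + 3 r$)
$l{\left(j \right)} = \frac{j^{3}}{4}$ ($l{\left(j \right)} = \frac{j j^{2}}{4} = \frac{j^{3}}{4}$)
$l{\left(-100 \right)} - \left(\left(-2 + 3\right) \left(-2\right) - 101\right) O{\left(10,10 \right)} = \frac{\left(-100\right)^{3}}{4} - \left(\left(-2 + 3\right) \left(-2\right) - 101\right) \left(-9 + 3 \cdot 10\right) = \frac{1}{4} \left(-1000000\right) - \left(1 \left(-2\right) - 101\right) \left(-9 + 30\right) = -250000 - \left(-2 - 101\right) 21 = -250000 - \left(-103\right) 21 = -250000 - -2163 = -250000 + 2163 = -247837$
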